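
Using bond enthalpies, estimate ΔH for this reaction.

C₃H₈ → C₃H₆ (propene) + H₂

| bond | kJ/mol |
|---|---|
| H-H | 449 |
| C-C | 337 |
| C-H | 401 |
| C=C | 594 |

Bonds broken (reactants):
  C-C: 2 × 337 = 674
  C-H: 8 × 401 = 3208
  Σ(broken) = 3882 kJ
Bonds formed (products):
  C-C: 1 × 337 = 337
  C-H: 6 × 401 = 2406
  C=C: 1 × 594 = 594
  H-H: 1 × 449 = 449
  Σ(formed) = 3786 kJ
ΔH = Σ(broken) − Σ(formed) = 3882 − 3786 = +96 kJ

ΔH ≈ +96 kJ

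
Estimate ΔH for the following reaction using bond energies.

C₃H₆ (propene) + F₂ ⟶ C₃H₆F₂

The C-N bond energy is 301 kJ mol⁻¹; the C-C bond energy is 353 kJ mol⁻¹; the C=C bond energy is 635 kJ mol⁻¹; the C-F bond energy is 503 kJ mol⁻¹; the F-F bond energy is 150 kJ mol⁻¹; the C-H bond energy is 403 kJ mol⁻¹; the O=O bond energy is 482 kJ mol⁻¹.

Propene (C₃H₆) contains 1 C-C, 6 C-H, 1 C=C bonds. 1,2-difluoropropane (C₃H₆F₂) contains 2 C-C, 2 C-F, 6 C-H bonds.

Bonds broken (reactants):
  C-C: 1 × 353 = 353
  C-H: 6 × 403 = 2418
  C=C: 1 × 635 = 635
  F-F: 1 × 150 = 150
  Σ(broken) = 3556 kJ
Bonds formed (products):
  C-C: 2 × 353 = 706
  C-F: 2 × 503 = 1006
  C-H: 6 × 403 = 2418
  Σ(formed) = 4130 kJ
ΔH = Σ(broken) − Σ(formed) = 3556 − 4130 = −574 kJ

ΔH ≈ −574 kJ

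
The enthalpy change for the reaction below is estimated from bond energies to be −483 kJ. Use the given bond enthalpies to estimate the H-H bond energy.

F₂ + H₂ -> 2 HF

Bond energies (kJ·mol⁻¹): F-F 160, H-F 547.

D(H-H) ≈ 451 kJ/mol

Let D be the H-H bond energy.
Σ(broken) = 1×160 + 1×D = 160 + D
Σ(formed) = 2×547 = 1094
ΔH = Σ(broken) − Σ(formed) = (160 + D) − (1094) = −934 + D
Setting this equal to −483 kJ gives D = 451 kJ/mol.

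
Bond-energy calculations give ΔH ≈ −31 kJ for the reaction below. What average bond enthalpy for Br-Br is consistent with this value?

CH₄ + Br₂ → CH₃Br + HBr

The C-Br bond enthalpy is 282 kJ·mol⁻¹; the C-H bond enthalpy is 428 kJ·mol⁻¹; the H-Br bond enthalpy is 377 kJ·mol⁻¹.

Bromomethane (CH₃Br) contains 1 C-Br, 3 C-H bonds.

Let D be the Br-Br bond energy.
Σ(broken) = 1×D + 4×428 = 1712 + D
Σ(formed) = 1×282 + 3×428 + 1×377 = 1943
ΔH = Σ(broken) − Σ(formed) = (1712 + D) − (1943) = −231 + D
Setting this equal to −31 kJ gives D = 200 kJ/mol.

D(Br-Br) ≈ 200 kJ/mol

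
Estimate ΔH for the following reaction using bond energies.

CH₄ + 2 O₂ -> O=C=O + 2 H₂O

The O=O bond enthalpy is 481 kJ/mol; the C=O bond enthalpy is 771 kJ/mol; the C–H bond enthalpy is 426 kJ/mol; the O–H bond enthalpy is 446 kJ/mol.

ΔH ≈ −660 kJ

Bonds broken (reactants):
  C–H: 4 × 426 = 1704
  O=O: 2 × 481 = 962
  Σ(broken) = 2666 kJ
Bonds formed (products):
  C=O: 2 × 771 = 1542
  O–H: 4 × 446 = 1784
  Σ(formed) = 3326 kJ
ΔH = Σ(broken) − Σ(formed) = 2666 − 3326 = −660 kJ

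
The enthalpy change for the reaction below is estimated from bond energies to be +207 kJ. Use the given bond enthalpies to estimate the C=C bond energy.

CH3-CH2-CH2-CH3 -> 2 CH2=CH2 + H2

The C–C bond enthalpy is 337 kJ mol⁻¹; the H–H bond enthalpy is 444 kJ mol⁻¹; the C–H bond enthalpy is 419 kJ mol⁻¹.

Let D be the C=C bond energy.
Σ(broken) = 3×337 + 10×419 = 5201
Σ(formed) = 8×419 + 2×D + 1×444 = 3796 + 2D
ΔH = Σ(broken) − Σ(formed) = (5201) − (3796 + 2D) = +1405 − 2D
Setting this equal to +207 kJ gives 2D = 1198, so D = 599 kJ/mol.

D(C=C) ≈ 599 kJ/mol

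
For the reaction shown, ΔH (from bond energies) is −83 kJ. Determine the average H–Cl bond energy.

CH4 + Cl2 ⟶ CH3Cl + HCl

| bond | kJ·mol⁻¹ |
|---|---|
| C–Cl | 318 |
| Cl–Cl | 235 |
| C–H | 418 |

Let D be the H–Cl bond energy.
Σ(broken) = 4×418 + 1×235 = 1907
Σ(formed) = 1×318 + 3×418 + 1×D = 1572 + D
ΔH = Σ(broken) − Σ(formed) = (1907) − (1572 + D) = +335 − D
Setting this equal to −83 kJ gives D = 418 kJ/mol.

D(H–Cl) ≈ 418 kJ/mol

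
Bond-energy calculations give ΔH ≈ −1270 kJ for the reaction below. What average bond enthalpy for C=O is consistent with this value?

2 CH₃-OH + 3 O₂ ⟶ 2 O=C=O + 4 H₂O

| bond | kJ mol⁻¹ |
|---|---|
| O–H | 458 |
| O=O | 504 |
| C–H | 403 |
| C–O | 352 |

D(C=O) ≈ 789 kJ/mol

Let D be the C=O bond energy.
Σ(broken) = 6×403 + 2×352 + 2×458 + 3×504 = 5550
Σ(formed) = 4×D + 8×458 = 3664 + 4D
ΔH = Σ(broken) − Σ(formed) = (5550) − (3664 + 4D) = +1886 − 4D
Setting this equal to −1270 kJ gives 4D = 3156, so D = 789 kJ/mol.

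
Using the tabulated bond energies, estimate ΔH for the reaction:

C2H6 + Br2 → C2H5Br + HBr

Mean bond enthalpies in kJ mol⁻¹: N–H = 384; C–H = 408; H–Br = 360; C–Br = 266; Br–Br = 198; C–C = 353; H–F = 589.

Bonds broken (reactants):
  Br–Br: 1 × 198 = 198
  C–C: 1 × 353 = 353
  C–H: 6 × 408 = 2448
  Σ(broken) = 2999 kJ
Bonds formed (products):
  C–Br: 1 × 266 = 266
  C–C: 1 × 353 = 353
  C–H: 5 × 408 = 2040
  H–Br: 1 × 360 = 360
  Σ(formed) = 3019 kJ
ΔH = Σ(broken) − Σ(formed) = 2999 − 3019 = −20 kJ

ΔH ≈ −20 kJ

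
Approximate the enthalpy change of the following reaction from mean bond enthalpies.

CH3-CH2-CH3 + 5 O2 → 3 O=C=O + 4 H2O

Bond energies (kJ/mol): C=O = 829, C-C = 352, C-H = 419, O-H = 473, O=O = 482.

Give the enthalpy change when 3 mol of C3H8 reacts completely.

ΔH = −6876 kJ

Bonds broken (reactants):
  C-C: 2 × 352 = 704
  C-H: 8 × 419 = 3352
  O=O: 5 × 482 = 2410
  Σ(broken) = 6466 kJ
Bonds formed (products):
  C=O: 6 × 829 = 4974
  O-H: 8 × 473 = 3784
  Σ(formed) = 8758 kJ
ΔH = Σ(broken) − Σ(formed) = 6466 − 8758 = −2292 kJ
For 3× the reaction as written: 3 × (−2292) = −6876 kJ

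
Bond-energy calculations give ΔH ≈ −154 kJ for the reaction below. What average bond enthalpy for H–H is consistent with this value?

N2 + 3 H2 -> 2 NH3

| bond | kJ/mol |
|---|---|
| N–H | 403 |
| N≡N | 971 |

D(H–H) ≈ 431 kJ/mol

Let D be the H–H bond energy.
Σ(broken) = 3×D + 1×971 = 971 + 3D
Σ(formed) = 6×403 = 2418
ΔH = Σ(broken) − Σ(formed) = (971 + 3D) − (2418) = −1447 + 3D
Setting this equal to −154 kJ gives 3D = 1293, so D = 431 kJ/mol.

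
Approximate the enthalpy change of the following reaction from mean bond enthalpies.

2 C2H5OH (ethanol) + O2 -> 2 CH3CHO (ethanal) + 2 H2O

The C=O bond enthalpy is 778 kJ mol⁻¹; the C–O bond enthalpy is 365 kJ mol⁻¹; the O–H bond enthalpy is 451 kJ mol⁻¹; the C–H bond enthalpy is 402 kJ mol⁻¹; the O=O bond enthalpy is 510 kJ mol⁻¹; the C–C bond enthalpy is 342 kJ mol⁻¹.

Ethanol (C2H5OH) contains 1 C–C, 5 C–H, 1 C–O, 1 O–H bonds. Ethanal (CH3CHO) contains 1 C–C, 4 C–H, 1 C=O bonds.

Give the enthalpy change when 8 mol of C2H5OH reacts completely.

Bonds broken (reactants):
  C–C: 2 × 342 = 684
  C–H: 10 × 402 = 4020
  C–O: 2 × 365 = 730
  O–H: 2 × 451 = 902
  O=O: 1 × 510 = 510
  Σ(broken) = 6846 kJ
Bonds formed (products):
  C–C: 2 × 342 = 684
  C–H: 8 × 402 = 3216
  C=O: 2 × 778 = 1556
  O–H: 4 × 451 = 1804
  Σ(formed) = 7260 kJ
ΔH = Σ(broken) − Σ(formed) = 6846 − 7260 = −414 kJ
For 4× the reaction as written: 4 × (−414) = −1656 kJ

ΔH = −1656 kJ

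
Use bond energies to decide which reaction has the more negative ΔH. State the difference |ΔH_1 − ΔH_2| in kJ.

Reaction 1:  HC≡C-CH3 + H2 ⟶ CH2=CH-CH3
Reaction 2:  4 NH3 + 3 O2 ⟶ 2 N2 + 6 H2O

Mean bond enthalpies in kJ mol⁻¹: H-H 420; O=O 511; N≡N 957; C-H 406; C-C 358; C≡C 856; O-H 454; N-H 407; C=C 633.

Reaction 2, by 776 kJ

Reaction 1:
  Bonds broken (reactants):
    C≡C: 1 × 856 = 856
    C-C: 1 × 358 = 358
    C-H: 4 × 406 = 1624
    H-H: 1 × 420 = 420
    Σ(broken) = 3258 kJ
  Bonds formed (products):
    C-C: 1 × 358 = 358
    C-H: 6 × 406 = 2436
    C=C: 1 × 633 = 633
    Σ(formed) = 3427 kJ
  ΔH_1 = 3258 − 3427 = −169 kJ
Reaction 2:
  Bonds broken (reactants):
    N-H: 12 × 407 = 4884
    O=O: 3 × 511 = 1533
    Σ(broken) = 6417 kJ
  Bonds formed (products):
    N≡N: 2 × 957 = 1914
    O-H: 12 × 454 = 5448
    Σ(formed) = 7362 kJ
  ΔH_2 = 6417 − 7362 = −945 kJ
ΔH_1 − ΔH_2 = +776 kJ, so reaction 2 has the more negative ΔH; |ΔH_1 − ΔH_2| = 776 kJ.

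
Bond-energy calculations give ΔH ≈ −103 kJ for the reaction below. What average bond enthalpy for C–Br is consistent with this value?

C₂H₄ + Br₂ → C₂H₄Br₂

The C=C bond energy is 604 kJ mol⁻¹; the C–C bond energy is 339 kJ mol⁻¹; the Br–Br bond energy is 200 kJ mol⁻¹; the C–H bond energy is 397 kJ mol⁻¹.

D(C–Br) ≈ 284 kJ/mol

Let D be the C–Br bond energy.
Σ(broken) = 1×200 + 4×397 + 1×604 = 2392
Σ(formed) = 2×D + 1×339 + 4×397 = 1927 + 2D
ΔH = Σ(broken) − Σ(formed) = (2392) − (1927 + 2D) = +465 − 2D
Setting this equal to −103 kJ gives 2D = 568, so D = 284 kJ/mol.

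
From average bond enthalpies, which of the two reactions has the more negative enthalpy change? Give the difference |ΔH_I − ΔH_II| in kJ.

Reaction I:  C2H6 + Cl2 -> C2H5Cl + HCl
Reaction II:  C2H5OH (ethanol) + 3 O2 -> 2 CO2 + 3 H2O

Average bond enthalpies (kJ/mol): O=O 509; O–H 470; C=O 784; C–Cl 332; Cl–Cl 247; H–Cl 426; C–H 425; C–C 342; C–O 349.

Reaction II, by 1057 kJ

Reaction I:
  Bonds broken (reactants):
    C–C: 1 × 342 = 342
    C–H: 6 × 425 = 2550
    Cl–Cl: 1 × 247 = 247
    Σ(broken) = 3139 kJ
  Bonds formed (products):
    C–C: 1 × 342 = 342
    C–Cl: 1 × 332 = 332
    C–H: 5 × 425 = 2125
    H–Cl: 1 × 426 = 426
    Σ(formed) = 3225 kJ
  ΔH_I = 3139 − 3225 = −86 kJ
Reaction II:
  Bonds broken (reactants):
    C–C: 1 × 342 = 342
    C–H: 5 × 425 = 2125
    C–O: 1 × 349 = 349
    O–H: 1 × 470 = 470
    O=O: 3 × 509 = 1527
    Σ(broken) = 4813 kJ
  Bonds formed (products):
    C=O: 4 × 784 = 3136
    O–H: 6 × 470 = 2820
    Σ(formed) = 5956 kJ
  ΔH_II = 4813 − 5956 = −1143 kJ
ΔH_I − ΔH_II = +1057 kJ, so reaction II has the more negative ΔH; |ΔH_I − ΔH_II| = 1057 kJ.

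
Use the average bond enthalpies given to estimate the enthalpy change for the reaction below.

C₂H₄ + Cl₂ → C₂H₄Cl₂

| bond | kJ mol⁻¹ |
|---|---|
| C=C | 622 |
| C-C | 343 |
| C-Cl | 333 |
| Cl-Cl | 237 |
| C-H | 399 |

ΔH ≈ −150 kJ

Bonds broken (reactants):
  C-H: 4 × 399 = 1596
  C=C: 1 × 622 = 622
  Cl-Cl: 1 × 237 = 237
  Σ(broken) = 2455 kJ
Bonds formed (products):
  C-C: 1 × 343 = 343
  C-Cl: 2 × 333 = 666
  C-H: 4 × 399 = 1596
  Σ(formed) = 2605 kJ
ΔH = Σ(broken) − Σ(formed) = 2455 − 2605 = −150 kJ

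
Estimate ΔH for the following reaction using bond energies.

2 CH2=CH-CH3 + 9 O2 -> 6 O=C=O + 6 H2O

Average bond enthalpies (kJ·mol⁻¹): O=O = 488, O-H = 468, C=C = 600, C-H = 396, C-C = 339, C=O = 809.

ΔH ≈ −4302 kJ

Bonds broken (reactants):
  C-C: 2 × 339 = 678
  C-H: 12 × 396 = 4752
  C=C: 2 × 600 = 1200
  O=O: 9 × 488 = 4392
  Σ(broken) = 11022 kJ
Bonds formed (products):
  C=O: 12 × 809 = 9708
  O-H: 12 × 468 = 5616
  Σ(formed) = 15324 kJ
ΔH = Σ(broken) − Σ(formed) = 11022 − 15324 = −4302 kJ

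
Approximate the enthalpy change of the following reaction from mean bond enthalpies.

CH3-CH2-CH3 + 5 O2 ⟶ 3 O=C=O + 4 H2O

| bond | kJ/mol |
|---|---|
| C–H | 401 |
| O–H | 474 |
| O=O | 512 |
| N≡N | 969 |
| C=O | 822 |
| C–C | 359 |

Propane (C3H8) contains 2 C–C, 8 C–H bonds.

Bonds broken (reactants):
  C–C: 2 × 359 = 718
  C–H: 8 × 401 = 3208
  O=O: 5 × 512 = 2560
  Σ(broken) = 6486 kJ
Bonds formed (products):
  C=O: 6 × 822 = 4932
  O–H: 8 × 474 = 3792
  Σ(formed) = 8724 kJ
ΔH = Σ(broken) − Σ(formed) = 6486 − 8724 = −2238 kJ

ΔH ≈ −2238 kJ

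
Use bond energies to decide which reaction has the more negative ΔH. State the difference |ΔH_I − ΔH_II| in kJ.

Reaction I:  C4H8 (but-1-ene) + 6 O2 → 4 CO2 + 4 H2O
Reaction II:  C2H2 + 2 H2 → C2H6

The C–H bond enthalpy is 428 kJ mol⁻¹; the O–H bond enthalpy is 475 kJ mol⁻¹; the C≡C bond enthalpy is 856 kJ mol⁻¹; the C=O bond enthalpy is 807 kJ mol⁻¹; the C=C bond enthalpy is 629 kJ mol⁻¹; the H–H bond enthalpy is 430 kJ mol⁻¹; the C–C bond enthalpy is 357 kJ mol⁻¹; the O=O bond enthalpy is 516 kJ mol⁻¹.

Reaction I, by 2040 kJ

Reaction I:
  Bonds broken (reactants):
    C–C: 2 × 357 = 714
    C–H: 8 × 428 = 3424
    C=C: 1 × 629 = 629
    O=O: 6 × 516 = 3096
    Σ(broken) = 7863 kJ
  Bonds formed (products):
    C=O: 8 × 807 = 6456
    O–H: 8 × 475 = 3800
    Σ(formed) = 10256 kJ
  ΔH_I = 7863 − 10256 = −2393 kJ
Reaction II:
  Bonds broken (reactants):
    C≡C: 1 × 856 = 856
    C–H: 2 × 428 = 856
    H–H: 2 × 430 = 860
    Σ(broken) = 2572 kJ
  Bonds formed (products):
    C–C: 1 × 357 = 357
    C–H: 6 × 428 = 2568
    Σ(formed) = 2925 kJ
  ΔH_II = 2572 − 2925 = −353 kJ
ΔH_I − ΔH_II = −2040 kJ, so reaction I has the more negative ΔH; |ΔH_I − ΔH_II| = 2040 kJ.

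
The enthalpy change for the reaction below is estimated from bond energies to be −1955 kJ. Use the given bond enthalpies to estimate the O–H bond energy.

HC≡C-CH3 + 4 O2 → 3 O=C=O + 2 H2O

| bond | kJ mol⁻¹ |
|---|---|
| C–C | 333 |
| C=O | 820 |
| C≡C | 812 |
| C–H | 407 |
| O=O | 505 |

Let D be the O–H bond energy.
Σ(broken) = 1×812 + 1×333 + 4×407 + 4×505 = 4793
Σ(formed) = 6×820 + 4×D = 4920 + 4D
ΔH = Σ(broken) − Σ(formed) = (4793) − (4920 + 4D) = −127 − 4D
Setting this equal to −1955 kJ gives 4D = 1828, so D = 457 kJ/mol.

D(O–H) ≈ 457 kJ/mol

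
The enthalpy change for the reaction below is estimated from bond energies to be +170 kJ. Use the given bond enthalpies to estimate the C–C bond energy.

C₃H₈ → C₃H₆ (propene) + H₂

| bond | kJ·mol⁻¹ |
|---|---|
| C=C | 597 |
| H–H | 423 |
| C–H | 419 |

D(C–C) ≈ 352 kJ/mol

Let D be the C–C bond energy.
Σ(broken) = 2×D + 8×419 = 3352 + 2D
Σ(formed) = 1×D + 6×419 + 1×597 + 1×423 = 3534 + D
ΔH = Σ(broken) − Σ(formed) = (3352 + 2D) − (3534 + D) = −182 + D
Setting this equal to +170 kJ gives D = 352 kJ/mol.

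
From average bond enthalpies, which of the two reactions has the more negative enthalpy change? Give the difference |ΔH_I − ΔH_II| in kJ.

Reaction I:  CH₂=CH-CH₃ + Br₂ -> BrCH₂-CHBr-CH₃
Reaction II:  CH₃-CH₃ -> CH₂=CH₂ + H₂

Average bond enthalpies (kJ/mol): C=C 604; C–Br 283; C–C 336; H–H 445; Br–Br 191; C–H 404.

Reaction I, by 202 kJ

Reaction I:
  Bonds broken (reactants):
    Br–Br: 1 × 191 = 191
    C–C: 1 × 336 = 336
    C–H: 6 × 404 = 2424
    C=C: 1 × 604 = 604
    Σ(broken) = 3555 kJ
  Bonds formed (products):
    C–Br: 2 × 283 = 566
    C–C: 2 × 336 = 672
    C–H: 6 × 404 = 2424
    Σ(formed) = 3662 kJ
  ΔH_I = 3555 − 3662 = −107 kJ
Reaction II:
  Bonds broken (reactants):
    C–C: 1 × 336 = 336
    C–H: 6 × 404 = 2424
    Σ(broken) = 2760 kJ
  Bonds formed (products):
    C–H: 4 × 404 = 1616
    C=C: 1 × 604 = 604
    H–H: 1 × 445 = 445
    Σ(formed) = 2665 kJ
  ΔH_II = 2760 − 2665 = +95 kJ
ΔH_I − ΔH_II = −202 kJ, so reaction I has the more negative ΔH; |ΔH_I − ΔH_II| = 202 kJ.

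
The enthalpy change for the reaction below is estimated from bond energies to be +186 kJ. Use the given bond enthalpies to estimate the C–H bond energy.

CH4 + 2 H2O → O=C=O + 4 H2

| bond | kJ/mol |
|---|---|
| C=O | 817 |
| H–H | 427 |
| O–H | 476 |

D(C–H) ≈ 406 kJ/mol

Let D be the C–H bond energy.
Σ(broken) = 4×D + 4×476 = 1904 + 4D
Σ(formed) = 2×817 + 4×427 = 3342
ΔH = Σ(broken) − Σ(formed) = (1904 + 4D) − (3342) = −1438 + 4D
Setting this equal to +186 kJ gives 4D = 1624, so D = 406 kJ/mol.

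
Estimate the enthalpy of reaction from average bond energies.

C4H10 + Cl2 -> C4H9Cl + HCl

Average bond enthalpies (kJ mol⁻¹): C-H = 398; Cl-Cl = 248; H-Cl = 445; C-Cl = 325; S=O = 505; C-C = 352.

Bonds broken (reactants):
  C-C: 3 × 352 = 1056
  C-H: 10 × 398 = 3980
  Cl-Cl: 1 × 248 = 248
  Σ(broken) = 5284 kJ
Bonds formed (products):
  C-C: 3 × 352 = 1056
  C-Cl: 1 × 325 = 325
  C-H: 9 × 398 = 3582
  H-Cl: 1 × 445 = 445
  Σ(formed) = 5408 kJ
ΔH = Σ(broken) − Σ(formed) = 5284 − 5408 = −124 kJ

ΔH ≈ −124 kJ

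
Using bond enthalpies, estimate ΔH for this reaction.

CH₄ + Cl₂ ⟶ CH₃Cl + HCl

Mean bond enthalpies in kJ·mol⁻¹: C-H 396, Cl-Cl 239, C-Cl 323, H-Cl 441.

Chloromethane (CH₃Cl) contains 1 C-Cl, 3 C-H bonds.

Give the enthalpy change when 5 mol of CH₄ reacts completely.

Bonds broken (reactants):
  C-H: 4 × 396 = 1584
  Cl-Cl: 1 × 239 = 239
  Σ(broken) = 1823 kJ
Bonds formed (products):
  C-Cl: 1 × 323 = 323
  C-H: 3 × 396 = 1188
  H-Cl: 1 × 441 = 441
  Σ(formed) = 1952 kJ
ΔH = Σ(broken) − Σ(formed) = 1823 − 1952 = −129 kJ
For 5× the reaction as written: 5 × (−129) = −645 kJ

ΔH = −645 kJ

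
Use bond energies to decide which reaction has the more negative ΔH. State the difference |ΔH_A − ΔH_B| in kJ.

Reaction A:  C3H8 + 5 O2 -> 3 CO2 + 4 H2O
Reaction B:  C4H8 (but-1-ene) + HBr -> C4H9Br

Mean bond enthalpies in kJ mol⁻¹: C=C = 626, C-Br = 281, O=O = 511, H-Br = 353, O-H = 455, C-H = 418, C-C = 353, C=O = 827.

Reaction A, by 1924 kJ

Reaction A:
  Bonds broken (reactants):
    C-C: 2 × 353 = 706
    C-H: 8 × 418 = 3344
    O=O: 5 × 511 = 2555
    Σ(broken) = 6605 kJ
  Bonds formed (products):
    C=O: 6 × 827 = 4962
    O-H: 8 × 455 = 3640
    Σ(formed) = 8602 kJ
  ΔH_A = 6605 − 8602 = −1997 kJ
Reaction B:
  Bonds broken (reactants):
    C-C: 2 × 353 = 706
    C-H: 8 × 418 = 3344
    C=C: 1 × 626 = 626
    H-Br: 1 × 353 = 353
    Σ(broken) = 5029 kJ
  Bonds formed (products):
    C-Br: 1 × 281 = 281
    C-C: 3 × 353 = 1059
    C-H: 9 × 418 = 3762
    Σ(formed) = 5102 kJ
  ΔH_B = 5029 − 5102 = −73 kJ
ΔH_A − ΔH_B = −1924 kJ, so reaction A has the more negative ΔH; |ΔH_A − ΔH_B| = 1924 kJ.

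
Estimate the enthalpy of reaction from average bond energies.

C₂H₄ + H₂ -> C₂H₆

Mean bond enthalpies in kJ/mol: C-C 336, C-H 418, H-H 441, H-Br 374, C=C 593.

ΔH ≈ −138 kJ

Bonds broken (reactants):
  C-H: 4 × 418 = 1672
  C=C: 1 × 593 = 593
  H-H: 1 × 441 = 441
  Σ(broken) = 2706 kJ
Bonds formed (products):
  C-C: 1 × 336 = 336
  C-H: 6 × 418 = 2508
  Σ(formed) = 2844 kJ
ΔH = Σ(broken) − Σ(formed) = 2706 − 2844 = −138 kJ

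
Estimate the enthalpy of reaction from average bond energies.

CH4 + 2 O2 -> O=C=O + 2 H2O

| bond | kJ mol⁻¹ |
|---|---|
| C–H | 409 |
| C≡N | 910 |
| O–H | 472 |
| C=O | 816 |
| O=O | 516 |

ΔH ≈ −852 kJ

Bonds broken (reactants):
  C–H: 4 × 409 = 1636
  O=O: 2 × 516 = 1032
  Σ(broken) = 2668 kJ
Bonds formed (products):
  C=O: 2 × 816 = 1632
  O–H: 4 × 472 = 1888
  Σ(formed) = 3520 kJ
ΔH = Σ(broken) − Σ(formed) = 2668 − 3520 = −852 kJ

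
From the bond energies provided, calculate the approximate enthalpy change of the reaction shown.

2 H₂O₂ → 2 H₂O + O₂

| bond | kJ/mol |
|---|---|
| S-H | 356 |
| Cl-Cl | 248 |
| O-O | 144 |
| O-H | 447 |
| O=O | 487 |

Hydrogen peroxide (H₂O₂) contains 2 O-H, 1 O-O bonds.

Bonds broken (reactants):
  O-H: 4 × 447 = 1788
  O-O: 2 × 144 = 288
  Σ(broken) = 2076 kJ
Bonds formed (products):
  O-H: 4 × 447 = 1788
  O=O: 1 × 487 = 487
  Σ(formed) = 2275 kJ
ΔH = Σ(broken) − Σ(formed) = 2076 − 2275 = −199 kJ

ΔH ≈ −199 kJ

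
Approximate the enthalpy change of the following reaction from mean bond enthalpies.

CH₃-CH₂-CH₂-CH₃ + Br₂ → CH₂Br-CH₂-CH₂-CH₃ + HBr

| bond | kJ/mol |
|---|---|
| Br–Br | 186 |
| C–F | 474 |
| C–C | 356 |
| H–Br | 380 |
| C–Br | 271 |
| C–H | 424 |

ΔH ≈ −41 kJ

Bonds broken (reactants):
  Br–Br: 1 × 186 = 186
  C–C: 3 × 356 = 1068
  C–H: 10 × 424 = 4240
  Σ(broken) = 5494 kJ
Bonds formed (products):
  C–Br: 1 × 271 = 271
  C–C: 3 × 356 = 1068
  C–H: 9 × 424 = 3816
  H–Br: 1 × 380 = 380
  Σ(formed) = 5535 kJ
ΔH = Σ(broken) − Σ(formed) = 5494 − 5535 = −41 kJ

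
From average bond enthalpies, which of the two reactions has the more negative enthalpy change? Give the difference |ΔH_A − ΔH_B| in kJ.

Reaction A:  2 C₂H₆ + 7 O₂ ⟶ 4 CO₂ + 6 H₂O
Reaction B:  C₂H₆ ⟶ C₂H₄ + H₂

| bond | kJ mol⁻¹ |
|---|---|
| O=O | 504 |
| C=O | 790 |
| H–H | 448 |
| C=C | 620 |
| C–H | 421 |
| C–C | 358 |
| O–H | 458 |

Reaction A:
  Bonds broken (reactants):
    C–C: 2 × 358 = 716
    C–H: 12 × 421 = 5052
    O=O: 7 × 504 = 3528
    Σ(broken) = 9296 kJ
  Bonds formed (products):
    C=O: 8 × 790 = 6320
    O–H: 12 × 458 = 5496
    Σ(formed) = 11816 kJ
  ΔH_A = 9296 − 11816 = −2520 kJ
Reaction B:
  Bonds broken (reactants):
    C–C: 1 × 358 = 358
    C–H: 6 × 421 = 2526
    Σ(broken) = 2884 kJ
  Bonds formed (products):
    C–H: 4 × 421 = 1684
    C=C: 1 × 620 = 620
    H–H: 1 × 448 = 448
    Σ(formed) = 2752 kJ
  ΔH_B = 2884 − 2752 = +132 kJ
ΔH_A − ΔH_B = −2652 kJ, so reaction A has the more negative ΔH; |ΔH_A − ΔH_B| = 2652 kJ.

Reaction A, by 2652 kJ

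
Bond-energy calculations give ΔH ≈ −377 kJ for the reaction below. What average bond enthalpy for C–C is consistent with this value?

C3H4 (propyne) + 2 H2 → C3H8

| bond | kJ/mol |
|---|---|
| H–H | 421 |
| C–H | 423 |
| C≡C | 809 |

D(C–C) ≈ 336 kJ/mol

Let D be the C–C bond energy.
Σ(broken) = 1×809 + 1×D + 4×423 + 2×421 = 3343 + D
Σ(formed) = 2×D + 8×423 = 3384 + 2D
ΔH = Σ(broken) − Σ(formed) = (3343 + D) − (3384 + 2D) = −41 − D
Setting this equal to −377 kJ gives D = 336 kJ/mol.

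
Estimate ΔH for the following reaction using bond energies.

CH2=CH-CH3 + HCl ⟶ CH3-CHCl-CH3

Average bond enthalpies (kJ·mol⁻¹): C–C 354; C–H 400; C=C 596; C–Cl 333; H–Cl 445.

ΔH ≈ −46 kJ

Bonds broken (reactants):
  C–C: 1 × 354 = 354
  C–H: 6 × 400 = 2400
  C=C: 1 × 596 = 596
  H–Cl: 1 × 445 = 445
  Σ(broken) = 3795 kJ
Bonds formed (products):
  C–C: 2 × 354 = 708
  C–Cl: 1 × 333 = 333
  C–H: 7 × 400 = 2800
  Σ(formed) = 3841 kJ
ΔH = Σ(broken) − Σ(formed) = 3795 − 3841 = −46 kJ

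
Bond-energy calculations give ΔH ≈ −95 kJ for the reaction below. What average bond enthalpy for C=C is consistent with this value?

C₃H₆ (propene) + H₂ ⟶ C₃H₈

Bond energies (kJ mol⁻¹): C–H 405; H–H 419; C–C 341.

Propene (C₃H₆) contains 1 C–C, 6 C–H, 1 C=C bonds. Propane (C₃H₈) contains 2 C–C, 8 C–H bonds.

D(C=C) ≈ 637 kJ/mol

Let D be the C=C bond energy.
Σ(broken) = 1×341 + 6×405 + 1×D + 1×419 = 3190 + D
Σ(formed) = 2×341 + 8×405 = 3922
ΔH = Σ(broken) − Σ(formed) = (3190 + D) − (3922) = −732 + D
Setting this equal to −95 kJ gives D = 637 kJ/mol.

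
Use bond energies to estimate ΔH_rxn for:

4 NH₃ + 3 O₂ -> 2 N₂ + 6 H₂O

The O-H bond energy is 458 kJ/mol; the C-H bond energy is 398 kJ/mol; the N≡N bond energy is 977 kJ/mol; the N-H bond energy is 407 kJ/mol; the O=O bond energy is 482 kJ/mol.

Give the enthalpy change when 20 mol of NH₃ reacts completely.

Bonds broken (reactants):
  N-H: 12 × 407 = 4884
  O=O: 3 × 482 = 1446
  Σ(broken) = 6330 kJ
Bonds formed (products):
  N≡N: 2 × 977 = 1954
  O-H: 12 × 458 = 5496
  Σ(formed) = 7450 kJ
ΔH = Σ(broken) − Σ(formed) = 6330 − 7450 = −1120 kJ
For 5× the reaction as written: 5 × (−1120) = −5600 kJ

ΔH = −5600 kJ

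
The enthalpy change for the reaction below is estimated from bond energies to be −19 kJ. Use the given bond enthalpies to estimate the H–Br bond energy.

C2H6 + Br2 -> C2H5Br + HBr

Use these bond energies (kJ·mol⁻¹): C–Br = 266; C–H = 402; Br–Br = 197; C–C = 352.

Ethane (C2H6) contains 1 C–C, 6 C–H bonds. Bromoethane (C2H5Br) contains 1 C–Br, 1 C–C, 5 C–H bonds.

Let D be the H–Br bond energy.
Σ(broken) = 1×197 + 1×352 + 6×402 = 2961
Σ(formed) = 1×266 + 1×352 + 5×402 + 1×D = 2628 + D
ΔH = Σ(broken) − Σ(formed) = (2961) − (2628 + D) = +333 − D
Setting this equal to −19 kJ gives D = 352 kJ/mol.

D(H–Br) ≈ 352 kJ/mol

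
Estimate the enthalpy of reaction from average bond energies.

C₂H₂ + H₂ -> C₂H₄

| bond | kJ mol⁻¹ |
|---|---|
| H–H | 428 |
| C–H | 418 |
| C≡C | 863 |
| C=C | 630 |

Bonds broken (reactants):
  C≡C: 1 × 863 = 863
  C–H: 2 × 418 = 836
  H–H: 1 × 428 = 428
  Σ(broken) = 2127 kJ
Bonds formed (products):
  C–H: 4 × 418 = 1672
  C=C: 1 × 630 = 630
  Σ(formed) = 2302 kJ
ΔH = Σ(broken) − Σ(formed) = 2127 − 2302 = −175 kJ

ΔH ≈ −175 kJ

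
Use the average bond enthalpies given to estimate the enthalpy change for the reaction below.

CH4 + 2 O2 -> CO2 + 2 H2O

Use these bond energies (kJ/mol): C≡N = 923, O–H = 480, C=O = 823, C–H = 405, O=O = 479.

ΔH ≈ −988 kJ

Bonds broken (reactants):
  C–H: 4 × 405 = 1620
  O=O: 2 × 479 = 958
  Σ(broken) = 2578 kJ
Bonds formed (products):
  C=O: 2 × 823 = 1646
  O–H: 4 × 480 = 1920
  Σ(formed) = 3566 kJ
ΔH = Σ(broken) − Σ(formed) = 2578 − 3566 = −988 kJ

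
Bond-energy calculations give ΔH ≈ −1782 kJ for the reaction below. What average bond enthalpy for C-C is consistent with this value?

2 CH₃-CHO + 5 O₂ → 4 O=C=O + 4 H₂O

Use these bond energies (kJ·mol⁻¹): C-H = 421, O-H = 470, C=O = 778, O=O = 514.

D(C-C) ≈ 354 kJ/mol

Let D be the C-C bond energy.
Σ(broken) = 2×D + 8×421 + 2×778 + 5×514 = 7494 + 2D
Σ(formed) = 8×778 + 8×470 = 9984
ΔH = Σ(broken) − Σ(formed) = (7494 + 2D) − (9984) = −2490 + 2D
Setting this equal to −1782 kJ gives 2D = 708, so D = 354 kJ/mol.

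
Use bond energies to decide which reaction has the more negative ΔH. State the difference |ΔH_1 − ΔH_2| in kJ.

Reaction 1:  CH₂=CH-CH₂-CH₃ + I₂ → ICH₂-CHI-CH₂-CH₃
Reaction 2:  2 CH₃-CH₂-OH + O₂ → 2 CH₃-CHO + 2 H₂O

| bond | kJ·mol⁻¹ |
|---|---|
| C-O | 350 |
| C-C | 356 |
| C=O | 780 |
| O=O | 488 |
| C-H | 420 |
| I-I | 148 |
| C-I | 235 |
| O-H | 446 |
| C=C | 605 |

Reaction 1:
  Bonds broken (reactants):
    C-C: 2 × 356 = 712
    C-H: 8 × 420 = 3360
    C=C: 1 × 605 = 605
    I-I: 1 × 148 = 148
    Σ(broken) = 4825 kJ
  Bonds formed (products):
    C-C: 3 × 356 = 1068
    C-H: 8 × 420 = 3360
    C-I: 2 × 235 = 470
    Σ(formed) = 4898 kJ
  ΔH_1 = 4825 − 4898 = −73 kJ
Reaction 2:
  Bonds broken (reactants):
    C-C: 2 × 356 = 712
    C-H: 10 × 420 = 4200
    C-O: 2 × 350 = 700
    O-H: 2 × 446 = 892
    O=O: 1 × 488 = 488
    Σ(broken) = 6992 kJ
  Bonds formed (products):
    C-C: 2 × 356 = 712
    C-H: 8 × 420 = 3360
    C=O: 2 × 780 = 1560
    O-H: 4 × 446 = 1784
    Σ(formed) = 7416 kJ
  ΔH_2 = 6992 − 7416 = −424 kJ
ΔH_1 − ΔH_2 = +351 kJ, so reaction 2 has the more negative ΔH; |ΔH_1 − ΔH_2| = 351 kJ.

Reaction 2, by 351 kJ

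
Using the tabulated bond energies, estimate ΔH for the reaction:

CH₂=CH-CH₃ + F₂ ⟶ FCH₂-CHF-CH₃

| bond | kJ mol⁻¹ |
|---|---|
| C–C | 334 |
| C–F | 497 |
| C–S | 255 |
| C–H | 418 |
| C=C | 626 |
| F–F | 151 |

ΔH ≈ −551 kJ

Bonds broken (reactants):
  C–C: 1 × 334 = 334
  C–H: 6 × 418 = 2508
  C=C: 1 × 626 = 626
  F–F: 1 × 151 = 151
  Σ(broken) = 3619 kJ
Bonds formed (products):
  C–C: 2 × 334 = 668
  C–F: 2 × 497 = 994
  C–H: 6 × 418 = 2508
  Σ(formed) = 4170 kJ
ΔH = Σ(broken) − Σ(formed) = 3619 − 4170 = −551 kJ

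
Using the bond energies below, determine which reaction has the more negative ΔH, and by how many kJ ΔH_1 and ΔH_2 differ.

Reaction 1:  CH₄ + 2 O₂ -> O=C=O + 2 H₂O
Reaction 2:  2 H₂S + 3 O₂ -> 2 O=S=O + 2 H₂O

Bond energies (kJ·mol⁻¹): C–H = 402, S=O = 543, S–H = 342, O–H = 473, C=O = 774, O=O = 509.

Reaction 1:
  Bonds broken (reactants):
    C–H: 4 × 402 = 1608
    O=O: 2 × 509 = 1018
    Σ(broken) = 2626 kJ
  Bonds formed (products):
    C=O: 2 × 774 = 1548
    O–H: 4 × 473 = 1892
    Σ(formed) = 3440 kJ
  ΔH_1 = 2626 − 3440 = −814 kJ
Reaction 2:
  Bonds broken (reactants):
    O=O: 3 × 509 = 1527
    S–H: 4 × 342 = 1368
    Σ(broken) = 2895 kJ
  Bonds formed (products):
    O–H: 4 × 473 = 1892
    S=O: 4 × 543 = 2172
    Σ(formed) = 4064 kJ
  ΔH_2 = 2895 − 4064 = −1169 kJ
ΔH_1 − ΔH_2 = +355 kJ, so reaction 2 has the more negative ΔH; |ΔH_1 − ΔH_2| = 355 kJ.

Reaction 2, by 355 kJ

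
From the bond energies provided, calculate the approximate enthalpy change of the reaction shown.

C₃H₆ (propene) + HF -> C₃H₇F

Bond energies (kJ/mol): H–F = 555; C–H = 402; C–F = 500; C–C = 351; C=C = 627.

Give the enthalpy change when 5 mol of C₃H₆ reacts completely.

Bonds broken (reactants):
  C–C: 1 × 351 = 351
  C–H: 6 × 402 = 2412
  C=C: 1 × 627 = 627
  H–F: 1 × 555 = 555
  Σ(broken) = 3945 kJ
Bonds formed (products):
  C–C: 2 × 351 = 702
  C–F: 1 × 500 = 500
  C–H: 7 × 402 = 2814
  Σ(formed) = 4016 kJ
ΔH = Σ(broken) − Σ(formed) = 3945 − 4016 = −71 kJ
For 5× the reaction as written: 5 × (−71) = −355 kJ

ΔH = −355 kJ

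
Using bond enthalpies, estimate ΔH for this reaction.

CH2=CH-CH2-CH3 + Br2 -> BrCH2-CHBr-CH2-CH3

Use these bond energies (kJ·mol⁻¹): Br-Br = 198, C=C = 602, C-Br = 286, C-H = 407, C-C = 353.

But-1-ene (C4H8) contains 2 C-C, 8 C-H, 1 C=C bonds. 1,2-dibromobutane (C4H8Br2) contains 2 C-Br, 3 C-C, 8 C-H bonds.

ΔH ≈ −125 kJ

Bonds broken (reactants):
  Br-Br: 1 × 198 = 198
  C-C: 2 × 353 = 706
  C-H: 8 × 407 = 3256
  C=C: 1 × 602 = 602
  Σ(broken) = 4762 kJ
Bonds formed (products):
  C-Br: 2 × 286 = 572
  C-C: 3 × 353 = 1059
  C-H: 8 × 407 = 3256
  Σ(formed) = 4887 kJ
ΔH = Σ(broken) − Σ(formed) = 4762 − 4887 = −125 kJ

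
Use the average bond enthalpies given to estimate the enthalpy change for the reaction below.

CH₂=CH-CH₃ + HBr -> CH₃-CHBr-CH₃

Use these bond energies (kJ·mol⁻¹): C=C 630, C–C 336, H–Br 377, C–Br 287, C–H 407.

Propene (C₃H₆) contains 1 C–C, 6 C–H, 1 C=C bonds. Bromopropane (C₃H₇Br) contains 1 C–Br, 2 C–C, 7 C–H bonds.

Bonds broken (reactants):
  C–C: 1 × 336 = 336
  C–H: 6 × 407 = 2442
  C=C: 1 × 630 = 630
  H–Br: 1 × 377 = 377
  Σ(broken) = 3785 kJ
Bonds formed (products):
  C–Br: 1 × 287 = 287
  C–C: 2 × 336 = 672
  C–H: 7 × 407 = 2849
  Σ(formed) = 3808 kJ
ΔH = Σ(broken) − Σ(formed) = 3785 − 3808 = −23 kJ

ΔH ≈ −23 kJ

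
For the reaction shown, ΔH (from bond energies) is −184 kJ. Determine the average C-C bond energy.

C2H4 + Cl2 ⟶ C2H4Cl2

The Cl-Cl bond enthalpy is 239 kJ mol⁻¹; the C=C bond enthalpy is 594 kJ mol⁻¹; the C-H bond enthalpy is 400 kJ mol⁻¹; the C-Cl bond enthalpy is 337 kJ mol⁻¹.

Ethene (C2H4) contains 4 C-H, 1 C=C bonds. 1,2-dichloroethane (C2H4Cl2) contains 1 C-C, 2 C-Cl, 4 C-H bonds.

Let D be the C-C bond energy.
Σ(broken) = 4×400 + 1×594 + 1×239 = 2433
Σ(formed) = 1×D + 2×337 + 4×400 = 2274 + D
ΔH = Σ(broken) − Σ(formed) = (2433) − (2274 + D) = +159 − D
Setting this equal to −184 kJ gives D = 343 kJ/mol.

D(C-C) ≈ 343 kJ/mol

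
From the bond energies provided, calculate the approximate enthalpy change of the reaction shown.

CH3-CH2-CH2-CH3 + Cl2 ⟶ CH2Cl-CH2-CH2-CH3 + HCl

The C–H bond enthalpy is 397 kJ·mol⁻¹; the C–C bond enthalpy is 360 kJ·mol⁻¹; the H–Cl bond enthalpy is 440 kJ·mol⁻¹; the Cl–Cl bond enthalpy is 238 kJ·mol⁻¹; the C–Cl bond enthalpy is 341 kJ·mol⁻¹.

ΔH ≈ −146 kJ

Bonds broken (reactants):
  C–C: 3 × 360 = 1080
  C–H: 10 × 397 = 3970
  Cl–Cl: 1 × 238 = 238
  Σ(broken) = 5288 kJ
Bonds formed (products):
  C–C: 3 × 360 = 1080
  C–Cl: 1 × 341 = 341
  C–H: 9 × 397 = 3573
  H–Cl: 1 × 440 = 440
  Σ(formed) = 5434 kJ
ΔH = Σ(broken) − Σ(formed) = 5288 − 5434 = −146 kJ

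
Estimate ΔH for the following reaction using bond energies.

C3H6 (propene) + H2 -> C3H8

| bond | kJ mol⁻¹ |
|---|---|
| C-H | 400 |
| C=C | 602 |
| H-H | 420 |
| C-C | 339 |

Bonds broken (reactants):
  C-C: 1 × 339 = 339
  C-H: 6 × 400 = 2400
  C=C: 1 × 602 = 602
  H-H: 1 × 420 = 420
  Σ(broken) = 3761 kJ
Bonds formed (products):
  C-C: 2 × 339 = 678
  C-H: 8 × 400 = 3200
  Σ(formed) = 3878 kJ
ΔH = Σ(broken) − Σ(formed) = 3761 − 3878 = −117 kJ

ΔH ≈ −117 kJ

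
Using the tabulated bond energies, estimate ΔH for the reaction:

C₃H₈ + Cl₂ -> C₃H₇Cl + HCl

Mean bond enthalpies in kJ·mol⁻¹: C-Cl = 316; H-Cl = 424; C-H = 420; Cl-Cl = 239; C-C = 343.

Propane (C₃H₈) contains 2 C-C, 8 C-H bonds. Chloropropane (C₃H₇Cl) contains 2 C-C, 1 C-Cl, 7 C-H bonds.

Bonds broken (reactants):
  C-C: 2 × 343 = 686
  C-H: 8 × 420 = 3360
  Cl-Cl: 1 × 239 = 239
  Σ(broken) = 4285 kJ
Bonds formed (products):
  C-C: 2 × 343 = 686
  C-Cl: 1 × 316 = 316
  C-H: 7 × 420 = 2940
  H-Cl: 1 × 424 = 424
  Σ(formed) = 4366 kJ
ΔH = Σ(broken) − Σ(formed) = 4285 − 4366 = −81 kJ

ΔH ≈ −81 kJ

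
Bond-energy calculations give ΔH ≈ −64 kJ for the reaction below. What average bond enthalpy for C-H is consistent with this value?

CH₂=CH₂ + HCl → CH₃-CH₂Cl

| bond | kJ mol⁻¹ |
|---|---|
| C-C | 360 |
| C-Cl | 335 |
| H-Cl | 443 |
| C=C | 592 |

D(C-H) ≈ 404 kJ/mol

Let D be the C-H bond energy.
Σ(broken) = 4×D + 1×592 + 1×443 = 1035 + 4D
Σ(formed) = 1×360 + 1×335 + 5×D = 695 + 5D
ΔH = Σ(broken) − Σ(formed) = (1035 + 4D) − (695 + 5D) = +340 − D
Setting this equal to −64 kJ gives D = 404 kJ/mol.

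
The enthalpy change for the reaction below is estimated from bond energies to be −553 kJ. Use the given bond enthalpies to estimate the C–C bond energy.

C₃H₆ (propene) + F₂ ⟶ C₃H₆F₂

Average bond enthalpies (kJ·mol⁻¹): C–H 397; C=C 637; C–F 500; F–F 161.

D(C–C) ≈ 351 kJ/mol

Let D be the C–C bond energy.
Σ(broken) = 1×D + 6×397 + 1×637 + 1×161 = 3180 + D
Σ(formed) = 2×D + 2×500 + 6×397 = 3382 + 2D
ΔH = Σ(broken) − Σ(formed) = (3180 + D) − (3382 + 2D) = −202 − D
Setting this equal to −553 kJ gives D = 351 kJ/mol.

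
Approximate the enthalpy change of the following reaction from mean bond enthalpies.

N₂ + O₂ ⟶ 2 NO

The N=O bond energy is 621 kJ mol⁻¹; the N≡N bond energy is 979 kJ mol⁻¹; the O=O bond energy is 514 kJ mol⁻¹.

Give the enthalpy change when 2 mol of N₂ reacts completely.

ΔH = +502 kJ

Bonds broken (reactants):
  N≡N: 1 × 979 = 979
  O=O: 1 × 514 = 514
  Σ(broken) = 1493 kJ
Bonds formed (products):
  N=O: 2 × 621 = 1242
  Σ(formed) = 1242 kJ
ΔH = Σ(broken) − Σ(formed) = 1493 − 1242 = +251 kJ
For 2× the reaction as written: 2 × (+251) = +502 kJ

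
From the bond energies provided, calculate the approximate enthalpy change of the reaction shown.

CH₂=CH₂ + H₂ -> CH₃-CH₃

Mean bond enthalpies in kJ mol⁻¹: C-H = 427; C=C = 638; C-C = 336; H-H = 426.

Bonds broken (reactants):
  C-H: 4 × 427 = 1708
  C=C: 1 × 638 = 638
  H-H: 1 × 426 = 426
  Σ(broken) = 2772 kJ
Bonds formed (products):
  C-C: 1 × 336 = 336
  C-H: 6 × 427 = 2562
  Σ(formed) = 2898 kJ
ΔH = Σ(broken) − Σ(formed) = 2772 − 2898 = −126 kJ

ΔH ≈ −126 kJ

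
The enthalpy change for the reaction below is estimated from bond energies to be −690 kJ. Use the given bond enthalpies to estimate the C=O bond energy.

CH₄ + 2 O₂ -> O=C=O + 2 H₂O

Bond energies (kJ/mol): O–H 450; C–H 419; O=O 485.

D(C=O) ≈ 768 kJ/mol

Let D be the C=O bond energy.
Σ(broken) = 4×419 + 2×485 = 2646
Σ(formed) = 2×D + 4×450 = 1800 + 2D
ΔH = Σ(broken) − Σ(formed) = (2646) − (1800 + 2D) = +846 − 2D
Setting this equal to −690 kJ gives 2D = 1536, so D = 768 kJ/mol.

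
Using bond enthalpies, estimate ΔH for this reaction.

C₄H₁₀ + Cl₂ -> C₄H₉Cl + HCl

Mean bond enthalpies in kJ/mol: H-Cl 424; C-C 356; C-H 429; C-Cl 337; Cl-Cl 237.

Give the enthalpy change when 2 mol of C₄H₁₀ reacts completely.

Bonds broken (reactants):
  C-C: 3 × 356 = 1068
  C-H: 10 × 429 = 4290
  Cl-Cl: 1 × 237 = 237
  Σ(broken) = 5595 kJ
Bonds formed (products):
  C-C: 3 × 356 = 1068
  C-Cl: 1 × 337 = 337
  C-H: 9 × 429 = 3861
  H-Cl: 1 × 424 = 424
  Σ(formed) = 5690 kJ
ΔH = Σ(broken) − Σ(formed) = 5595 − 5690 = −95 kJ
For 2× the reaction as written: 2 × (−95) = −190 kJ

ΔH = −190 kJ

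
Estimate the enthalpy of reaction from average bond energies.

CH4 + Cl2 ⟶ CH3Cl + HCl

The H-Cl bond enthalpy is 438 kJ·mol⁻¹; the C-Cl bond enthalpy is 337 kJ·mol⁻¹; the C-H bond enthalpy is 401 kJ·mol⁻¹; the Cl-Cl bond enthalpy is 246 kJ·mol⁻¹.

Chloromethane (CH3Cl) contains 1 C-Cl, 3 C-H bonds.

Bonds broken (reactants):
  C-H: 4 × 401 = 1604
  Cl-Cl: 1 × 246 = 246
  Σ(broken) = 1850 kJ
Bonds formed (products):
  C-Cl: 1 × 337 = 337
  C-H: 3 × 401 = 1203
  H-Cl: 1 × 438 = 438
  Σ(formed) = 1978 kJ
ΔH = Σ(broken) − Σ(formed) = 1850 − 1978 = −128 kJ

ΔH ≈ −128 kJ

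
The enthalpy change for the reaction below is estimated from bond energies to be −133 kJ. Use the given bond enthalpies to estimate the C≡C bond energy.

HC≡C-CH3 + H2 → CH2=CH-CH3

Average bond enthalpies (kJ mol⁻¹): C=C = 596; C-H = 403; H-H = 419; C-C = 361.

Let D be the C≡C bond energy.
Σ(broken) = 1×D + 1×361 + 4×403 + 1×419 = 2392 + D
Σ(formed) = 1×361 + 6×403 + 1×596 = 3375
ΔH = Σ(broken) − Σ(formed) = (2392 + D) − (3375) = −983 + D
Setting this equal to −133 kJ gives D = 850 kJ/mol.

D(C≡C) ≈ 850 kJ/mol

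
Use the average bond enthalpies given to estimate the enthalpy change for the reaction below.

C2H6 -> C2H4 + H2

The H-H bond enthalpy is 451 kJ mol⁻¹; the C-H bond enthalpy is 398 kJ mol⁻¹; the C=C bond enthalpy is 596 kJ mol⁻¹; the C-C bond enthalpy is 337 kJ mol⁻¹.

ΔH ≈ +86 kJ

Bonds broken (reactants):
  C-C: 1 × 337 = 337
  C-H: 6 × 398 = 2388
  Σ(broken) = 2725 kJ
Bonds formed (products):
  C-H: 4 × 398 = 1592
  C=C: 1 × 596 = 596
  H-H: 1 × 451 = 451
  Σ(formed) = 2639 kJ
ΔH = Σ(broken) − Σ(formed) = 2725 − 2639 = +86 kJ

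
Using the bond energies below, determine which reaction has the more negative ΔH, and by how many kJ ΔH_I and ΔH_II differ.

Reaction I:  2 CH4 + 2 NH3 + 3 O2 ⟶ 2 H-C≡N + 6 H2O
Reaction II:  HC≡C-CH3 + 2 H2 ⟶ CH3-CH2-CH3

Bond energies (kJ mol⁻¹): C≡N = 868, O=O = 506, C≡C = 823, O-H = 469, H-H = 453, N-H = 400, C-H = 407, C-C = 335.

Reaction I, by 770 kJ

Reaction I:
  Bonds broken (reactants):
    C-H: 8 × 407 = 3256
    N-H: 6 × 400 = 2400
    O=O: 3 × 506 = 1518
    Σ(broken) = 7174 kJ
  Bonds formed (products):
    C≡N: 2 × 868 = 1736
    C-H: 2 × 407 = 814
    O-H: 12 × 469 = 5628
    Σ(formed) = 8178 kJ
  ΔH_I = 7174 − 8178 = −1004 kJ
Reaction II:
  Bonds broken (reactants):
    C≡C: 1 × 823 = 823
    C-C: 1 × 335 = 335
    C-H: 4 × 407 = 1628
    H-H: 2 × 453 = 906
    Σ(broken) = 3692 kJ
  Bonds formed (products):
    C-C: 2 × 335 = 670
    C-H: 8 × 407 = 3256
    Σ(formed) = 3926 kJ
  ΔH_II = 3692 − 3926 = −234 kJ
ΔH_I − ΔH_II = −770 kJ, so reaction I has the more negative ΔH; |ΔH_I − ΔH_II| = 770 kJ.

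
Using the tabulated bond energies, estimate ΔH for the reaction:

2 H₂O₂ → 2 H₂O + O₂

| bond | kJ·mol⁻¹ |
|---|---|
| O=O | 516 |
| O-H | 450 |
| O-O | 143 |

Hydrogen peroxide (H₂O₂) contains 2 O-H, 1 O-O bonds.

ΔH ≈ −230 kJ

Bonds broken (reactants):
  O-H: 4 × 450 = 1800
  O-O: 2 × 143 = 286
  Σ(broken) = 2086 kJ
Bonds formed (products):
  O-H: 4 × 450 = 1800
  O=O: 1 × 516 = 516
  Σ(formed) = 2316 kJ
ΔH = Σ(broken) − Σ(formed) = 2086 − 2316 = −230 kJ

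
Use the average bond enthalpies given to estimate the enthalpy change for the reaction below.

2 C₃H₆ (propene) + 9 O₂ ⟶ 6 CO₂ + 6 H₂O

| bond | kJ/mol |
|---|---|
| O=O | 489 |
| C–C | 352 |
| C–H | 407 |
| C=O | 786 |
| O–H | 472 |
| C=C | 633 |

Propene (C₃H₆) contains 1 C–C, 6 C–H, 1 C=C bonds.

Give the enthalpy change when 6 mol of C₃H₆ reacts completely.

ΔH = −11523 kJ

Bonds broken (reactants):
  C–C: 2 × 352 = 704
  C–H: 12 × 407 = 4884
  C=C: 2 × 633 = 1266
  O=O: 9 × 489 = 4401
  Σ(broken) = 11255 kJ
Bonds formed (products):
  C=O: 12 × 786 = 9432
  O–H: 12 × 472 = 5664
  Σ(formed) = 15096 kJ
ΔH = Σ(broken) − Σ(formed) = 11255 − 15096 = −3841 kJ
For 3× the reaction as written: 3 × (−3841) = −11523 kJ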